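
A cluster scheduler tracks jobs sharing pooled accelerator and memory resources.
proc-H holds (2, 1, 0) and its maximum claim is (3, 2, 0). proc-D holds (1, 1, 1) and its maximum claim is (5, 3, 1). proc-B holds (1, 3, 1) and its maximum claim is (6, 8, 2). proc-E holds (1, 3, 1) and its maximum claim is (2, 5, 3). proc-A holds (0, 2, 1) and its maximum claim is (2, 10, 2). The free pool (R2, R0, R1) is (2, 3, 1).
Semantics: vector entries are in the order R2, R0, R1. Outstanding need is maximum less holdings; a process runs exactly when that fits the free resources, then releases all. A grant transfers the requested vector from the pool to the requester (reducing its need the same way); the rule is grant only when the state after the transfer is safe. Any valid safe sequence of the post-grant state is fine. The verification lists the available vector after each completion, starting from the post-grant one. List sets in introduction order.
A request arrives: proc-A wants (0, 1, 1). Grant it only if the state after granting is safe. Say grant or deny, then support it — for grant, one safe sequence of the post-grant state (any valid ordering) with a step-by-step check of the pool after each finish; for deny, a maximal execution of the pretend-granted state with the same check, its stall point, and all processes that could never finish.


DENY: after the grant no complete ordering would exist.
Key observation: after proc-H, proc-D the pool peaks at (5, 4, 1), and each blocked process is short somewhere: proc-B on R0; proc-E on R1; proc-A on R0.
After a pretend grant, a maximal execution: proc-H, proc-D — then nothing else fits. Verifying each step:
  pool = (2, 2, 0)
  proc-H needs (1, 1, 0) <= (2, 2, 0) -> finishes; pool += (2, 1, 0) = (4, 3, 0)
  proc-D needs (4, 2, 0) <= (4, 3, 0) -> finishes; pool += (1, 1, 1) = (5, 4, 1)
  proc-B cannot run: need (5, 5, 1) vs free (5, 4, 1) (insufficient R0)
  proc-E cannot run: need (1, 2, 2) vs free (5, 4, 1) (insufficient R1)
  proc-A cannot run: need (2, 7, 0) vs free (5, 4, 1) (insufficient R0)
Had the request been granted, proc-B, proc-E and proc-A could never finish.


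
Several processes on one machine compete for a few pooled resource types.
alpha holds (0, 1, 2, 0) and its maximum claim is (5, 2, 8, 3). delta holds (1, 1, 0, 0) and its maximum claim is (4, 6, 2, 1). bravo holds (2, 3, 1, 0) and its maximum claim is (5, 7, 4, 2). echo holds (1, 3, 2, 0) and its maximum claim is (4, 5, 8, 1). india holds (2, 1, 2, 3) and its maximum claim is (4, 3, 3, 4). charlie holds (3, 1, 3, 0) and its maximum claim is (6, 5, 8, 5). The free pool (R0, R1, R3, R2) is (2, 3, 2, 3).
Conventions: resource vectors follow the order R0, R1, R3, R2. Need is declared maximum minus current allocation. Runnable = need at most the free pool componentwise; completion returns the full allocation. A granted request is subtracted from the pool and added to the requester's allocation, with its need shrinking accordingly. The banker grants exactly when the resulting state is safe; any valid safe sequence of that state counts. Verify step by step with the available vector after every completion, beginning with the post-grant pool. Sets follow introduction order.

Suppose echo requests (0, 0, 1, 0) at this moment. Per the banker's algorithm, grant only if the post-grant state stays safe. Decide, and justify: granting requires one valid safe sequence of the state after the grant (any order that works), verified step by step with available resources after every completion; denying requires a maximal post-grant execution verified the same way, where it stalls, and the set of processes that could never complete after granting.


DENY: after the grant no complete ordering would exist.
Key observation: the wall is R3: completing india, bravo, delta brings the pool only to (7, 8, 4, 6), and all the rest need more.
After a pretend grant, a maximal execution: india, bravo, delta — then nothing else fits. Walking it through:
  pool = (2, 3, 1, 3)
  india needs (2, 2, 1, 1) <= (2, 3, 1, 3) -> finishes; pool += (2, 1, 2, 3) = (4, 4, 3, 6)
  bravo needs (3, 4, 3, 2) <= (4, 4, 3, 6) -> finishes; pool += (2, 3, 1, 0) = (6, 7, 4, 6)
  delta needs (3, 5, 2, 1) <= (6, 7, 4, 6) -> finishes; pool += (1, 1, 0, 0) = (7, 8, 4, 6)
  alpha cannot run: need (5, 1, 6, 3) vs free (7, 8, 4, 6) (insufficient R3)
  echo cannot run: need (3, 2, 5, 1) vs free (7, 8, 4, 6) (insufficient R3)
  charlie cannot run: need (3, 4, 5, 5) vs free (7, 8, 4, 6) (insufficient R3)
Had the request been granted, alpha, echo and charlie could never finish.


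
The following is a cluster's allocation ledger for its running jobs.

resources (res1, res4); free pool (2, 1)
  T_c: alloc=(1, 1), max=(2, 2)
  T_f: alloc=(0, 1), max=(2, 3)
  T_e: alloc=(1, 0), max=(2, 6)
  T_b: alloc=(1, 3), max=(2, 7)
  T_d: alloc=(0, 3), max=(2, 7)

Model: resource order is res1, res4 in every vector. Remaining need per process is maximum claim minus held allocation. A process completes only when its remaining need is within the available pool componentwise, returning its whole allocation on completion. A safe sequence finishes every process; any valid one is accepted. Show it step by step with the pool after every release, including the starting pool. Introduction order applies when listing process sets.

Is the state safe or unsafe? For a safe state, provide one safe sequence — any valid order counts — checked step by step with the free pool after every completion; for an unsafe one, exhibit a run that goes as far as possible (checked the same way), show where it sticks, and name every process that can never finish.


UNSAFE.
Key observation: T_c, T_f can finish, but then (3, 3) is all there is, and the blocked group's res4 demands exceed it.
Going as far as possible: T_c, T_f; after that, nothing fits. Step-by-step check:
  pool = (2, 1)
  T_c: need (1, 1) fits (2, 1); releases (1, 1), pool now (3, 2)
  T_f: need (2, 2) fits (3, 2); releases (0, 1), pool now (3, 3)
  blocked: T_e wants (1, 6), pool (3, 3) — not enough res4
  blocked: T_b wants (1, 4), pool (3, 3) — not enough res4
  blocked: T_d wants (2, 4), pool (3, 3) — not enough res4
Permanently blocked: T_e, T_b and T_d.


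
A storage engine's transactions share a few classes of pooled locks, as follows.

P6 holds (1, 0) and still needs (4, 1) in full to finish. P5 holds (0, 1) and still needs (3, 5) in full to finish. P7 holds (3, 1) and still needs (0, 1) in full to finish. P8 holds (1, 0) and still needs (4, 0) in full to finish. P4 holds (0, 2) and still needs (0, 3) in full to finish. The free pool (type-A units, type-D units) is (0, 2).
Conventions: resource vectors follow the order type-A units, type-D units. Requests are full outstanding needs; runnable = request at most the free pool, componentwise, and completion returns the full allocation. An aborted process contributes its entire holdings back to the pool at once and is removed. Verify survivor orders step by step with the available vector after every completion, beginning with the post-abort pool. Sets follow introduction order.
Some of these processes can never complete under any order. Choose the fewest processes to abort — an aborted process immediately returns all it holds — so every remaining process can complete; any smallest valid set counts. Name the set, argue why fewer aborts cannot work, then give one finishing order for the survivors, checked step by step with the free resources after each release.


The answer: abort P8.
Key observation: aborting P8 returns (1, 0), and P6 — hopeless before — runs at step 4 with the returned capacity in the pool.
No smaller set exists: with zero aborts the deadlock remains.
The survivors complete as P7, P4, P5, P6. Walking it through (starting from the post-abort pool):
  pool = (1, 2)
  P7: need (0, 1) fits (1, 2); releases (3, 1), pool now (4, 3)
  P4: need (0, 3) fits (4, 3); releases (0, 2), pool now (4, 5)
  P5: need (3, 5) fits (4, 5); releases (0, 1), pool now (4, 6)
  P6: need (4, 1) fits (4, 6); releases (1, 0), pool now (5, 6)


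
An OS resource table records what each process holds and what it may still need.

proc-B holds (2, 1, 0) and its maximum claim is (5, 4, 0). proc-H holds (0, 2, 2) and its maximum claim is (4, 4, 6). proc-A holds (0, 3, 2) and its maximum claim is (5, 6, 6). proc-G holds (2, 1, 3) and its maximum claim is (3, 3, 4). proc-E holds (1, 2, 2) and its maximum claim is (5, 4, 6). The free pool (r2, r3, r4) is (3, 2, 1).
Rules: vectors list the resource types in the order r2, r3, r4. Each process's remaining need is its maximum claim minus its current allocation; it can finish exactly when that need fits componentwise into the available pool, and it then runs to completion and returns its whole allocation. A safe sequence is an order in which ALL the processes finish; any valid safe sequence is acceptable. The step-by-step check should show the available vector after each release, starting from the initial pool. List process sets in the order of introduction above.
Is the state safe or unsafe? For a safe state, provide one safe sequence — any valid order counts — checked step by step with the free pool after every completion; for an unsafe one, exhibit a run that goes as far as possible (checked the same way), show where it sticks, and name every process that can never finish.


SAFE, for example via the order proc-G, proc-A, proc-B, proc-H, proc-E.
Key observation: at proc-G the run first touches a limit — (1, 2, 1) against (3, 2, 1), exact on a resource it actually requests.
Verifying each step:
  pool = (3, 2, 1)
  proc-G needs (1, 2, 1) <= (3, 2, 1) -> finishes; pool += (2, 1, 3) = (5, 3, 4)
  proc-A needs (5, 3, 4) <= (5, 3, 4) -> finishes; pool += (0, 3, 2) = (5, 6, 6)
  proc-B needs (3, 3, 0) <= (5, 6, 6) -> finishes; pool += (2, 1, 0) = (7, 7, 6)
  proc-H needs (4, 2, 4) <= (7, 7, 6) -> finishes; pool += (0, 2, 2) = (7, 9, 8)
  proc-E needs (4, 2, 4) <= (7, 9, 8) -> finishes; pool += (1, 2, 2) = (8, 11, 10)


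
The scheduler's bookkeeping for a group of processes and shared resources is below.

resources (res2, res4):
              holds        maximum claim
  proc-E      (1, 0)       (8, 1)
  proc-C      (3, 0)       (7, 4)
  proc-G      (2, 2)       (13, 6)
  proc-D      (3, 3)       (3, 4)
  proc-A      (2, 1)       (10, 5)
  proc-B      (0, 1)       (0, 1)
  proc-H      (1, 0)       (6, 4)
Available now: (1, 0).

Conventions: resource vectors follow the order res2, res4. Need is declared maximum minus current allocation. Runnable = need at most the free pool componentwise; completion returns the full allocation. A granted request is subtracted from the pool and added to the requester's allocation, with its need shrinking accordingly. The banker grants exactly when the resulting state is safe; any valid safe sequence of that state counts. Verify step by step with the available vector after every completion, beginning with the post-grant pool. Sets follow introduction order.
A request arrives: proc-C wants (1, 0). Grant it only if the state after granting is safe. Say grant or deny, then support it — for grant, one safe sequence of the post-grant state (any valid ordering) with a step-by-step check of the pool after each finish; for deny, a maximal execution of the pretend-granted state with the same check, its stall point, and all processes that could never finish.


GRANT — the state after the grant stays safe, e.g. via proc-B, proc-D, proc-C, proc-E, proc-A, proc-H, proc-G.
Key observation: (0, 0) free after granting still covers proc-B first, and each release covers the next.
Verifying the post-grant state step by step:
  pool = (0, 0)
  proc-B: need (0, 0) fits (0, 0); releases (0, 1), pool now (0, 1)
  proc-D: need (0, 1) fits (0, 1); releases (3, 3), pool now (3, 4)
  proc-C: need (3, 4) fits (3, 4); releases (4, 0), pool now (7, 4)
  proc-E: need (7, 1) fits (7, 4); releases (1, 0), pool now (8, 4)
  proc-A: need (8, 4) fits (8, 4); releases (2, 1), pool now (10, 5)
  proc-H: need (5, 4) fits (10, 5); releases (1, 0), pool now (11, 5)
  proc-G: need (11, 4) fits (11, 5); releases (2, 2), pool now (13, 7)


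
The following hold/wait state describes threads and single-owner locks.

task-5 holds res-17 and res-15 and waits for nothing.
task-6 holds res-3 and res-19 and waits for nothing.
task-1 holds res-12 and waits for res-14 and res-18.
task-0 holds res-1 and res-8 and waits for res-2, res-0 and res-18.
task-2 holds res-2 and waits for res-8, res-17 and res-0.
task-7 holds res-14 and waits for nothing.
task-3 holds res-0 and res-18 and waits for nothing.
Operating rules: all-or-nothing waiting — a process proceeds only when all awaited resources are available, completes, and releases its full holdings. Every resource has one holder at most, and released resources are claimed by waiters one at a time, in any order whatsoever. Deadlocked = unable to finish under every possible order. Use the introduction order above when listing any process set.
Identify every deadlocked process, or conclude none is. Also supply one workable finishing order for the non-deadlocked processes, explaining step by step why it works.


Deadlocked set: task-0 and task-2.
Key observation: the knot is the closed ring of waits task-0 -> task-2 -> task-0; no other process is dragged down with it.
A valid finishing order for the others: task-6, task-7, task-3, task-5, task-1.
Verifying each step:
  task-6 waits on nothing -> runs at once and releases res-3 and res-19
  task-7 waits on nothing -> runs at once and releases res-14
  task-3 waits on nothing -> runs at once and releases res-0 and res-18
  task-5 waits on nothing -> runs at once and releases res-17 and res-15
  task-1: everything it awaited (res-14 and res-18) is free; runs, freeing res-12


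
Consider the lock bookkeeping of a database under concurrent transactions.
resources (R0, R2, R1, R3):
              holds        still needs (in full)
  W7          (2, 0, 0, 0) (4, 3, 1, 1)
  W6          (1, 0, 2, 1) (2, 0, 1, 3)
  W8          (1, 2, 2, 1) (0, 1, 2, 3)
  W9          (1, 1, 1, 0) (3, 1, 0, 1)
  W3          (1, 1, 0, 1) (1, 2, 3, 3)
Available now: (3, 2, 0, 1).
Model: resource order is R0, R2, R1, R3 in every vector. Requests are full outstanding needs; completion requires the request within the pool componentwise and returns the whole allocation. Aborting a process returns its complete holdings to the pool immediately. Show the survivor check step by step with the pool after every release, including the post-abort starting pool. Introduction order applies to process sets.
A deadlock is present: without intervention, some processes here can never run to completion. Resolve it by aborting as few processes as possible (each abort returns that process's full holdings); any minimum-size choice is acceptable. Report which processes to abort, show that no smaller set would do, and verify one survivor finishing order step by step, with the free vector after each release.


The answer: abort W6 and W8.
Key observation: W3 was stuck for good until W6 and W8 gave back (2, 2, 4, 2); in the order shown it finishes at step 1.
No one abort is enough; case by case: W7 alone leaves W6 blocked (short on R3); W6 alone leaves W8 blocked (short on R3); W8 alone leaves W6 blocked (short on R3); W9 alone leaves W6 blocked (short on R3); W3 alone leaves W6 blocked (short on R3).
One survivor order: W3, W9, W7. Check, step by step (post-abort pool first):
  pool = (5, 4, 4, 3)
  run W3 (needs (1, 2, 3, 3), free (5, 4, 4, 3)); after release of (1, 1, 0, 1) the pool is (6, 5, 4, 4)
  run W9 (needs (3, 1, 0, 1), free (6, 5, 4, 4)); after release of (1, 1, 1, 0) the pool is (7, 6, 5, 4)
  run W7 (needs (4, 3, 1, 1), free (7, 6, 5, 4)); after release of (2, 0, 0, 0) the pool is (9, 6, 5, 4)


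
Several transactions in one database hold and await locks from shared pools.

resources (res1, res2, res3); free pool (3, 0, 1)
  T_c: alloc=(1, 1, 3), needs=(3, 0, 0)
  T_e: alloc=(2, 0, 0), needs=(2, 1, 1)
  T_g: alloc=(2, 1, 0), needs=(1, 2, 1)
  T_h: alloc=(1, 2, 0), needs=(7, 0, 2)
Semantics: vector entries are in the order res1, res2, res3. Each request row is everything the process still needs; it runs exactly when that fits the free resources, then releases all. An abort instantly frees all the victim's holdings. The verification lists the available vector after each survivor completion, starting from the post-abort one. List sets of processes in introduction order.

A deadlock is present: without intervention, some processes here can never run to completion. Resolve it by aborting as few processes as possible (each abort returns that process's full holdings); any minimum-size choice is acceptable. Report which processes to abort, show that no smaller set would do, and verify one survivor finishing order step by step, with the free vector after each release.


The answer: abort T_h.
Key observation: T_g was stuck for good until T_h gave back (1, 2, 0); in the order shown it finishes at step 1.
Why nothing smaller works: aborting no one leaves the state deadlocked as given.
Survivors finish in the order: T_g, T_e, T_c. Walking it through (pool after the aborts first):
  pool = (4, 2, 1)
  T_g needs (1, 2, 1) <= (4, 2, 1) -> finishes; pool += (2, 1, 0) = (6, 3, 1)
  T_e needs (2, 1, 1) <= (6, 3, 1) -> finishes; pool += (2, 0, 0) = (8, 3, 1)
  T_c needs (3, 0, 0) <= (8, 3, 1) -> finishes; pool += (1, 1, 3) = (9, 4, 4)


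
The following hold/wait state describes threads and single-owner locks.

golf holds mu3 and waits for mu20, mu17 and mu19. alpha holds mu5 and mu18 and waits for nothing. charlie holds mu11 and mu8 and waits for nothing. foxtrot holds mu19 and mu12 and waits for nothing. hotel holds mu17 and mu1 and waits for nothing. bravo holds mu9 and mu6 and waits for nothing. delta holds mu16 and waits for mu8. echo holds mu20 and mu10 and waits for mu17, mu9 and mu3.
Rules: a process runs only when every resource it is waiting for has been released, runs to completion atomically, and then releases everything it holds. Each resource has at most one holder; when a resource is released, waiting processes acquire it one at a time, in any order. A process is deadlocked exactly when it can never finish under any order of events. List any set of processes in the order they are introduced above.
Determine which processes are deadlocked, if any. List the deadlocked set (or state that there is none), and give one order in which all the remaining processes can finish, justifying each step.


Deadlocked set: golf and echo.
Key observation: the loop golf -> echo -> golf blocks itself forever; no other process is dragged down with it.
A valid finishing order for the others: charlie, foxtrot, alpha, delta, bravo, hotel.
Step-by-step check:
  run charlie (it waits on nothing); releases mu11 and mu8
  run foxtrot (it waits on nothing); releases mu19 and mu12
  run alpha (it waits on nothing); releases mu5 and mu18
  run delta (all its waits — mu8 — are resolved); releases mu16
  run bravo (it waits on nothing); releases mu9 and mu6
  run hotel (it waits on nothing); releases mu17 and mu1


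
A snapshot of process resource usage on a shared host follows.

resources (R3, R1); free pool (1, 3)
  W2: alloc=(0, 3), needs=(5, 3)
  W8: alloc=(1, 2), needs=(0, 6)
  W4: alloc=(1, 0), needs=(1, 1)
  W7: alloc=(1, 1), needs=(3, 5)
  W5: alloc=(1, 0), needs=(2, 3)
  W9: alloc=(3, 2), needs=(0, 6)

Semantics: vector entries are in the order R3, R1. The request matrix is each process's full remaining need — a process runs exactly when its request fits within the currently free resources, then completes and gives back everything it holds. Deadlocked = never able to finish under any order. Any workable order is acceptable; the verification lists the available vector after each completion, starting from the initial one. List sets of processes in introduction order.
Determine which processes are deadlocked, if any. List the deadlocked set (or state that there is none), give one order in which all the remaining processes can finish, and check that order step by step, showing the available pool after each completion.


The deadlocked set is W2, W8, W7 and W9.
Key observation: after W4, W5 the pool peaks at (3, 3), and each blocked process is short somewhere: W2 on R3; W8 on R1; W7 on R1; W9 on R1.
One completion order for the rest: W4, W5. Check, step by step:
  pool = (1, 3)
  W4 needs (1, 1) <= (1, 3) -> finishes; pool += (1, 0) = (2, 3)
  W5 needs (2, 3) <= (2, 3) -> finishes; pool += (1, 0) = (3, 3)
The blocked processes can never fit:
  W2 still needs (5, 3) but only (3, 3) is free — short on R3
  W8 still needs (0, 6) but only (3, 3) is free — short on R1
  W7 still needs (3, 5) but only (3, 3) is free — short on R1
  W9 still needs (0, 6) but only (3, 3) is free — short on R1


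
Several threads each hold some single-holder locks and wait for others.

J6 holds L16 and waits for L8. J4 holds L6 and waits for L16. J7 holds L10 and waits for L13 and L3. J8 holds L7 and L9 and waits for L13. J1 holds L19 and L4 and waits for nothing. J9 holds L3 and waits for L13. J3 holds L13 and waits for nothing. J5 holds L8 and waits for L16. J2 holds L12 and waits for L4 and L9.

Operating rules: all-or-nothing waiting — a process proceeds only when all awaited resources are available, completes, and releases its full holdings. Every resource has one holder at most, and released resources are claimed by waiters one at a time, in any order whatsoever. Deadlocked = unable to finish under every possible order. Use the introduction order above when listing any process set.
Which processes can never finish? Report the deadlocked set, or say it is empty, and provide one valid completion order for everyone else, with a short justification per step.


The deadlocked set is J6, J4 and J5.
Key observation: the cycle J6 -> J5 -> J6 can never break — each member waits on the next; J4 waits into the deadlock from upstream.
The rest can finish in the order J1, J3, J9, J8, J7, J2.
Step-by-step check:
  J1 waits on nothing -> runs at once and releases L19 and L4
  J3 waits on nothing -> runs at once and releases L13
  J9 waits on L13 — all released -> runs and releases L3
  J8 waits on L13 — all released -> runs and releases L7 and L9
  J7 waits on L13 and L3 — all released -> runs and releases L10
  J2 waits on L4 and L9 — all released -> runs and releases L12


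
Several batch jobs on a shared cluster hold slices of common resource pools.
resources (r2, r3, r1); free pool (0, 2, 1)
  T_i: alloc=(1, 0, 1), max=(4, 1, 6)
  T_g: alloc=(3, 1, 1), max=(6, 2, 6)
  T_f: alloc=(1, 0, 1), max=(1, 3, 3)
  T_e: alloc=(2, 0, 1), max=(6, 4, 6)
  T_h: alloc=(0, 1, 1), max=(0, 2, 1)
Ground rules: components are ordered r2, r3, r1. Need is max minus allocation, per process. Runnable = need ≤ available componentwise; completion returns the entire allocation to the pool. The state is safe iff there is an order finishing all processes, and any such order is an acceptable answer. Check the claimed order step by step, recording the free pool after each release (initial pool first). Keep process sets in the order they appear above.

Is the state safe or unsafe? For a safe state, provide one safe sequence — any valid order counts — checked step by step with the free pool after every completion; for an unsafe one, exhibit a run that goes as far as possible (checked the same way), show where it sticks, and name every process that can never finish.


UNSAFE — no complete ordering exists.
Key observation: no order helps: past T_h, T_f, the free pool tops out at (1, 3, 3), below what each blocked process needs in r2.
Going as far as possible: T_h, T_f; after that, nothing fits. Check, step by step:
  pool = (0, 2, 1)
  T_h needs (0, 1, 0) <= (0, 2, 1) -> finishes; pool += (0, 1, 1) = (0, 3, 2)
  T_f needs (0, 3, 2) <= (0, 3, 2) -> finishes; pool += (1, 0, 1) = (1, 3, 3)
  T_i still needs (3, 1, 5) but only (1, 3, 3) is free — short on r2 and r1
  T_g still needs (3, 1, 5) but only (1, 3, 3) is free — short on r2 and r1
  T_e still needs (4, 4, 5) but only (1, 3, 3) is free — short on r2, r3 and r1
Never able to finish: T_i, T_g and T_e.


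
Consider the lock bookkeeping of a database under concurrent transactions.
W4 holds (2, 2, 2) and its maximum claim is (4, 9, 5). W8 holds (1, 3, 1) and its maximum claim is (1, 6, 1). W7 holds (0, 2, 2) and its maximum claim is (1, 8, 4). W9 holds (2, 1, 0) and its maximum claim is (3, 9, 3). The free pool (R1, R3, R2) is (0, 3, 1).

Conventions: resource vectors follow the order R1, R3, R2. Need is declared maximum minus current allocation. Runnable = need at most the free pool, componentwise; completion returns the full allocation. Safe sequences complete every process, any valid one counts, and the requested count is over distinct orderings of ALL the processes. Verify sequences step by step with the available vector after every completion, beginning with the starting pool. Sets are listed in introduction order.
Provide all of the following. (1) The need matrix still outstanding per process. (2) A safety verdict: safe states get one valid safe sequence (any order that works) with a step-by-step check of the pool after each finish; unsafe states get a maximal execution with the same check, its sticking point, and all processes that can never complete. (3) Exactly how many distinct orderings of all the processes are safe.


(1) Need matrix, components ordered R1, R3, R2:
  W4: (2, 7, 3)
  W8: (0, 3, 0)
  W7: (1, 6, 2)
  W9: (1, 8, 3)
(2) SAFE — a valid safe sequence is W8, W7, W9, W4.
Key observation: reading the order forward, W8 is the first process whose need (0, 3, 0) meets the free pool (0, 3, 1) exactly on a resource it requests.
Step-by-step check:
  pool = (0, 3, 1)
  W8 needs (0, 3, 0) <= (0, 3, 1) -> finishes; pool += (1, 3, 1) = (1, 6, 2)
  W7 needs (1, 6, 2) <= (1, 6, 2) -> finishes; pool += (0, 2, 2) = (1, 8, 4)
  W9 needs (1, 8, 3) <= (1, 8, 4) -> finishes; pool += (2, 1, 0) = (3, 9, 4)
  W4 needs (2, 7, 3) <= (3, 9, 4) -> finishes; pool += (2, 2, 2) = (5, 11, 6)
(3) Exactly 1 of the possible complete orderings is a safe sequence.


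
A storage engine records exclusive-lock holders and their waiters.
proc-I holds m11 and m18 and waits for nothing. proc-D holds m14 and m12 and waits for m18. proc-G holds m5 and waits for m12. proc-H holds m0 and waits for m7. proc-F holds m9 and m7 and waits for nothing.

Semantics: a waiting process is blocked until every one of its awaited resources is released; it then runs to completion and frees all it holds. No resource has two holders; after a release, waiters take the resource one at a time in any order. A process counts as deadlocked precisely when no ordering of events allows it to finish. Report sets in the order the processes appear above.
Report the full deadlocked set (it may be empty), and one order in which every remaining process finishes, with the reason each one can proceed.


No process is deadlocked.
Key observation: although several processes wait, no cycle exists — each chain bottoms out at a free runner.
The rest can finish in the order proc-I, proc-F, proc-D, proc-G, proc-H.
Check, step by step:
  proc-I: no waits; runs immediately, freeing m11 and m18
  proc-F: no waits; runs immediately, freeing m9 and m7
  proc-D: everything it awaited (m18) is free; runs, freeing m14 and m12
  proc-G: everything it awaited (m12) is free; runs, freeing m5
  proc-H: everything it awaited (m7) is free; runs, freeing m0


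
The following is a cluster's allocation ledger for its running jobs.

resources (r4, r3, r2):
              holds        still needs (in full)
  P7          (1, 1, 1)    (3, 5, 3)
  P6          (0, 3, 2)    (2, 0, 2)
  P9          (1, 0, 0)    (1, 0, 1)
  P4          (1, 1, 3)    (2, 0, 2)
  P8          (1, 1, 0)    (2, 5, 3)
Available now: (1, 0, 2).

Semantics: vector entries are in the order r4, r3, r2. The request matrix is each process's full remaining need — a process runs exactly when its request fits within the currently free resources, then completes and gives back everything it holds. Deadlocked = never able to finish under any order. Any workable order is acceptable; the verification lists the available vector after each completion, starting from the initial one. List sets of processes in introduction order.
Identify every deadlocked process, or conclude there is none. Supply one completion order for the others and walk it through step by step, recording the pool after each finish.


Deadlocked: P7 and P8.
Key observation: after P9, P6, P4 complete, (3, 4, 7) is the best the pool ever gets, yet each leftover process wants more r3.
The rest can finish in the order P9, P6, P4. Walking it through:
  pool = (1, 0, 2)
  P9 needs (1, 0, 1) <= (1, 0, 2) -> finishes; pool += (1, 0, 0) = (2, 0, 2)
  P6 needs (2, 0, 2) <= (2, 0, 2) -> finishes; pool += (0, 3, 2) = (2, 3, 4)
  P4 needs (2, 0, 2) <= (2, 3, 4) -> finishes; pool += (1, 1, 3) = (3, 4, 7)
The blocked processes can never fit:
  blocked: P7 wants (3, 5, 3), pool (3, 4, 7) — not enough r3
  blocked: P8 wants (2, 5, 3), pool (3, 4, 7) — not enough r3


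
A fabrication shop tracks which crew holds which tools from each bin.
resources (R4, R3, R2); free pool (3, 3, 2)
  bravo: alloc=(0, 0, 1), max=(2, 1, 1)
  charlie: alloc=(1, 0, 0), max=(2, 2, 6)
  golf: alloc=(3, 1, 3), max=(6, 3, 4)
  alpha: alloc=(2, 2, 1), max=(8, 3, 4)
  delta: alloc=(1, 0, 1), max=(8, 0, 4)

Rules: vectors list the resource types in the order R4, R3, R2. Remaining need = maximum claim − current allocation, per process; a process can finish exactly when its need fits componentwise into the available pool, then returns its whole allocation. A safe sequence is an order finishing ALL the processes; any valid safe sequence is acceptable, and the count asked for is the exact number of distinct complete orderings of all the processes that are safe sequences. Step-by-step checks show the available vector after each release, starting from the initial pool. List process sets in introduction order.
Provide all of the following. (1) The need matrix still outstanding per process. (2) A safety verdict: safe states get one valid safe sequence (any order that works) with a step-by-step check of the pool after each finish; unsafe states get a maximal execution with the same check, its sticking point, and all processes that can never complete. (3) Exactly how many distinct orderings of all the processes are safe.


(1) Remaining need (order R4, R3, R2):
  bravo: (2, 1, 0)
  charlie: (1, 2, 6)
  golf: (3, 2, 1)
  alpha: (6, 1, 3)
  delta: (7, 0, 3)
(2) SAFE, for example via the order golf, bravo, alpha, charlie, delta.
Key observation: golf marks the first exact bind of the order: its need (3, 2, 1) fits the free (3, 3, 2) with zero slack on a requested resource.
Walking it through:
  pool = (3, 3, 2)
  run golf (needs (3, 2, 1), free (3, 3, 2)); after release of (3, 1, 3) the pool is (6, 4, 5)
  run bravo (needs (2, 1, 0), free (6, 4, 5)); after release of (0, 0, 1) the pool is (6, 4, 6)
  run alpha (needs (6, 1, 3), free (6, 4, 6)); after release of (2, 2, 1) the pool is (8, 6, 7)
  run charlie (needs (1, 2, 6), free (8, 6, 7)); after release of (1, 0, 0) the pool is (9, 6, 7)
  run delta (needs (7, 0, 3), free (9, 6, 7)); after release of (1, 0, 1) the pool is (10, 6, 8)
(3) Exactly 14 of the possible complete orderings are safe sequences.


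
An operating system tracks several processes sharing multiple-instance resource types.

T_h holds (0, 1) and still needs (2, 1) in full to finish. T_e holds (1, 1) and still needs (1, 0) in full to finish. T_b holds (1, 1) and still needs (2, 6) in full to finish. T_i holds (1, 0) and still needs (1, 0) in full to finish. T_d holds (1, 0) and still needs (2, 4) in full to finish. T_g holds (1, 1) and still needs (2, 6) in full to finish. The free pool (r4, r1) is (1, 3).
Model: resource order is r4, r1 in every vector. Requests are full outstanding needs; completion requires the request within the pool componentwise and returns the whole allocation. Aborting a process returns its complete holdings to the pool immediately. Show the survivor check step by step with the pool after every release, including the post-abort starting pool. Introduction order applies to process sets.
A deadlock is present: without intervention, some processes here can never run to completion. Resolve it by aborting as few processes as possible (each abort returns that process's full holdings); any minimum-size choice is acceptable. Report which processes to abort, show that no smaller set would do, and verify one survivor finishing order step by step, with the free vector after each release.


The answer: abort T_b.
Key observation: no ordering could ever have run T_g before the abort of T_b; with (1, 1) back in the pool it fits at step 4.
Why nothing smaller works: aborting no one leaves the state deadlocked as given.
The survivors complete as T_e, T_h, T_i, T_g, T_d. Step-by-step check (starting from the post-abort pool):
  pool = (2, 4)
  run T_e (needs (1, 0), free (2, 4)); after release of (1, 1) the pool is (3, 5)
  run T_h (needs (2, 1), free (3, 5)); after release of (0, 1) the pool is (3, 6)
  run T_i (needs (1, 0), free (3, 6)); after release of (1, 0) the pool is (4, 6)
  run T_g (needs (2, 6), free (4, 6)); after release of (1, 1) the pool is (5, 7)
  run T_d (needs (2, 4), free (5, 7)); after release of (1, 0) the pool is (6, 7)


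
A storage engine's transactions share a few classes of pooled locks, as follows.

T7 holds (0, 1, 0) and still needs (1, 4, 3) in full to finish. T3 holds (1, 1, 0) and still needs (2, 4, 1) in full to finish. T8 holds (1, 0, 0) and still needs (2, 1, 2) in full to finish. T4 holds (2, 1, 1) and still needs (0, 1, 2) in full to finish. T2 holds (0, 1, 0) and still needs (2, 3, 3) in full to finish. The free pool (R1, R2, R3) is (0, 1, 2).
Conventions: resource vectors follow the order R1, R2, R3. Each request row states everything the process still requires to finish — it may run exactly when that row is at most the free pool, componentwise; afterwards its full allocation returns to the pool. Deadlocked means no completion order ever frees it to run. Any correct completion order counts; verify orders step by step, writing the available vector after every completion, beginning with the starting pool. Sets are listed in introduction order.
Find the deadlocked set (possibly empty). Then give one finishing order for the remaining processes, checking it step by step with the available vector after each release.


Deadlocked: T7, T3 and T2.
Key observation: no order helps: past T4, T8, the free pool tops out at (3, 2, 3), below what each blocked process needs in R2.
One completion order for the rest: T4, T8. Step-by-step check:
  pool = (0, 1, 2)
  T4: need (0, 1, 2) fits (0, 1, 2); releases (2, 1, 1), pool now (2, 2, 3)
  T8: need (2, 1, 2) fits (2, 2, 3); releases (1, 0, 0), pool now (3, 2, 3)
None of the blocked processes ever fits:
  blocked: T7 wants (1, 4, 3), pool (3, 2, 3) — not enough R2
  blocked: T3 wants (2, 4, 1), pool (3, 2, 3) — not enough R2
  blocked: T2 wants (2, 3, 3), pool (3, 2, 3) — not enough R2


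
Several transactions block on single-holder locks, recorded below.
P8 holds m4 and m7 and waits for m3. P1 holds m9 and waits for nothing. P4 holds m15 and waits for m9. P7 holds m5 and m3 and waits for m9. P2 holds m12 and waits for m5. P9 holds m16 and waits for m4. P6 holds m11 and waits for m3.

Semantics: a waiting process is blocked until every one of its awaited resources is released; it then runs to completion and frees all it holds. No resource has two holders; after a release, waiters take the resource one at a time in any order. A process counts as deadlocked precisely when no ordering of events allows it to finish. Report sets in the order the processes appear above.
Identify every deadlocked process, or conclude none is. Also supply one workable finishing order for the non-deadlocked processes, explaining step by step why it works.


The deadlocked set is empty.
Key observation: all waits point, directly or indirectly, at processes that can finish, so nothing is permanently blocked.
One completion order for the rest: P1, P4, P7, P8, P6, P2, P9.
Walking it through:
  P1: no waits; runs immediately, freeing m9
  run P4 (all its waits — m9 — are resolved); releases m15
  run P7 (all its waits — m9 — are resolved); releases m5 and m3
  run P8 (all its waits — m3 — are resolved); releases m4 and m7
  run P6 (all its waits — m3 — are resolved); releases m11
  run P2 (all its waits — m5 — are resolved); releases m12
  run P9 (all its waits — m4 — are resolved); releases m16


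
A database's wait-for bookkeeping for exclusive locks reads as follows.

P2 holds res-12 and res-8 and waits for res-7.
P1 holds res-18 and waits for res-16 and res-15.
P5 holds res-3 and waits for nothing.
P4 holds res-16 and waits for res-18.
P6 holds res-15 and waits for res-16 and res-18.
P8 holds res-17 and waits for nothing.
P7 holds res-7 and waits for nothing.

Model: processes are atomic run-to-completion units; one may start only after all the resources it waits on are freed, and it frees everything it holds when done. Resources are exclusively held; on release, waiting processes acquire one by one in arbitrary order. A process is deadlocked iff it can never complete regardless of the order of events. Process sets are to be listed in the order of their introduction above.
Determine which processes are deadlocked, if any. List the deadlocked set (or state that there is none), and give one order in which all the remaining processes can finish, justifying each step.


Deadlocked: P1, P4 and P6.
Key observation: the loop P1 -> P4 -> P1 blocks itself forever; P6 is caught in further circular waits.
One completion order for the rest: P8, P7, P5, P2.
Step-by-step check:
  run P8 (it waits on nothing); releases res-17
  run P7 (it waits on nothing); releases res-7
  run P5 (it waits on nothing); releases res-3
  P2: everything it awaited (res-7) is free; runs, freeing res-12 and res-8


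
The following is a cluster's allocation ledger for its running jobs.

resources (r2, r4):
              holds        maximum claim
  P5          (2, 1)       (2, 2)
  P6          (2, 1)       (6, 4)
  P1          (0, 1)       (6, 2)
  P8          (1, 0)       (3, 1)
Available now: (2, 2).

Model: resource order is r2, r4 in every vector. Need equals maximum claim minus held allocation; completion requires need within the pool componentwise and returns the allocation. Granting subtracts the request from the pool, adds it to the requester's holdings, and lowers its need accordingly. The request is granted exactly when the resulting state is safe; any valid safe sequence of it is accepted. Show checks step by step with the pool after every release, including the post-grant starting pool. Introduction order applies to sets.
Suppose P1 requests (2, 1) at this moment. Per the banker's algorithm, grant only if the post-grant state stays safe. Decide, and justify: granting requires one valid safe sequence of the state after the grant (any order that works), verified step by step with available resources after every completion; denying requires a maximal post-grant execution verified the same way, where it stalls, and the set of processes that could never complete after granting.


DENY: after the grant no complete ordering would exist.
Key observation: no order helps: past P5, P8, the free pool tops out at (3, 2), below what each blocked process needs in r2.
On the post-grant state, P5, P8 is a maximal run — nothing extends it. Check, step by step:
  pool = (0, 1)
  P5: need (0, 1) fits (0, 1); releases (2, 1), pool now (2, 2)
  P8: need (2, 1) fits (2, 2); releases (1, 0), pool now (3, 2)
  blocked: P6 wants (4, 3), pool (3, 2) — not enough r2 and r4
  blocked: P1 wants (4, 0), pool (3, 2) — not enough r2
Had the request been granted, P6 and P1 could never finish.


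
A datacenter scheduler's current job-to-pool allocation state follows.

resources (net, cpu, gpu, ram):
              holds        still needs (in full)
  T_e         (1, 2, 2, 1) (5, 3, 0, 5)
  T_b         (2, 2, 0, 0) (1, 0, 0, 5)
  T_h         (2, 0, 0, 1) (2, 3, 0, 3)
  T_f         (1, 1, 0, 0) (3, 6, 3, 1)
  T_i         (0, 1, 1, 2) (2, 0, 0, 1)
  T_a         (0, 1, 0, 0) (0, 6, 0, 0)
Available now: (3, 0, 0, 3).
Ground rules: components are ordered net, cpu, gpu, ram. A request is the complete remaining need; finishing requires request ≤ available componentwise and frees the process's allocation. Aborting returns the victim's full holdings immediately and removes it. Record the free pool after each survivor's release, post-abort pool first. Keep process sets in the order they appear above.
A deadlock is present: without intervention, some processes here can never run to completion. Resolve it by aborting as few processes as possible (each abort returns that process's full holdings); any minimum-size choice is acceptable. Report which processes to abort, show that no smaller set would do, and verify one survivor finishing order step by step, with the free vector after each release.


Abort T_a.
Key observation: the returned (0, 1, 0, 0) from T_a is what brings T_f — unrunnable before, under any order — into play at step 5.
No smaller set exists: with zero aborts the deadlock remains.
Survivors finish in the order: T_i, T_b, T_h, T_e, T_f. Check, step by step (pool after the aborts first):
  pool = (3, 1, 0, 3)
  T_i: need (2, 0, 0, 1) fits (3, 1, 0, 3); releases (0, 1, 1, 2), pool now (3, 2, 1, 5)
  T_b: need (1, 0, 0, 5) fits (3, 2, 1, 5); releases (2, 2, 0, 0), pool now (5, 4, 1, 5)
  T_h: need (2, 3, 0, 3) fits (5, 4, 1, 5); releases (2, 0, 0, 1), pool now (7, 4, 1, 6)
  T_e: need (5, 3, 0, 5) fits (7, 4, 1, 6); releases (1, 2, 2, 1), pool now (8, 6, 3, 7)
  T_f: need (3, 6, 3, 1) fits (8, 6, 3, 7); releases (1, 1, 0, 0), pool now (9, 7, 3, 7)
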